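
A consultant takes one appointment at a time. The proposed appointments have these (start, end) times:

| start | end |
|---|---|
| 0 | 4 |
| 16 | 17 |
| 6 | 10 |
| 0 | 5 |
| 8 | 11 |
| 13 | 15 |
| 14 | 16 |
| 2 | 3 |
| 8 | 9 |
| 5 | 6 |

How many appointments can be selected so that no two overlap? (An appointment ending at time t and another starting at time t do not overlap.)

Sorted by end: (2,3)  (0,4)  (0,5)  (5,6)  (8,9)  (6,10)  (8,11)  (13,15)  (14,16)  (16,17)
take (2,3); skip (0,5); take (5,6); take (8,9); skip (6,10); take (13,15); skip (14,16); take (16,17).
Selected 5 appointments.

5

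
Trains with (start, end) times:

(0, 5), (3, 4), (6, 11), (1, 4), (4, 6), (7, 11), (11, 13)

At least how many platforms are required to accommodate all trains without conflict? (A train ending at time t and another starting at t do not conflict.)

Events (time:±→running): 0:+→1 1:+→2 3:+→3 … peak 3.

3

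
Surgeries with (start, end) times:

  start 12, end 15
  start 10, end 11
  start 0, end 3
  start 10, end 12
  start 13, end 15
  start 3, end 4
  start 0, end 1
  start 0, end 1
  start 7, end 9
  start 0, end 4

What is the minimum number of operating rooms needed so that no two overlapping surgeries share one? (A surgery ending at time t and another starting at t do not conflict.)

Count concurrent intervals with a sweep; the peak is the room count.
Events (time:±→running): 0:+→1 0:+→2 0:+→3 0:+→4 … peak 4.

4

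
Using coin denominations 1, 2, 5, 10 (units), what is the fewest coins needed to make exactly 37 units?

Greedy: take as many of the largest coin as possible, then repeat with the remainder.
37 − 3×10→7 − 1×5→2 − 1×2→0
Total coins = 3 + 1 + 1 = 5

5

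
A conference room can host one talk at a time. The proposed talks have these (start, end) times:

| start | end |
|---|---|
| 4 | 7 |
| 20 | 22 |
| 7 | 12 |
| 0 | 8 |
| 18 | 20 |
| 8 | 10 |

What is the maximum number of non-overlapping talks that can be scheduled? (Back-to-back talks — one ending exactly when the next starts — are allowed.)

4

Order by finish time; keep every interval that doesn't clash with the previous kept one.
By end time: (4,7), (0,8), (8,10), (7,12), (18,20), (20,22).
Pick (4,7); next start ≥ 7 → (8,10); next start ≥ 10 → (18,20); next start ≥ 20 → (20,22).
Selected 4 talks.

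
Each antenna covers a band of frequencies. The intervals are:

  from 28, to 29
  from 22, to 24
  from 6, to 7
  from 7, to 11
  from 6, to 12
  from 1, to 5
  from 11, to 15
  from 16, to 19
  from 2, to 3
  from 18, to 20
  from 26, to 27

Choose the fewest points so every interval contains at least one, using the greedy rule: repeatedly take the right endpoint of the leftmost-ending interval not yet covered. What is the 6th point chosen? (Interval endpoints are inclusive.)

Sort by right endpoint; whenever an interval is uncovered, place a point at its right end.
By right end: [2,3]  [1,5]  [6,7]  [7,11]  [6,12]  [11,15]  [16,19]  [18,20]  [22,24]  [26,27]  [28,29]
[2,3] uncovered → point at 3; [6,7] uncovered → point at 7; [11,15] uncovered → point at 15; [16,19] uncovered → point at 19; [22,24] uncovered → point at 24; [26,27] uncovered → point at 27; [28,29] uncovered → point at 29.
Points: 3, 7, 15, 19, 24, 27, 29 (7 total).

27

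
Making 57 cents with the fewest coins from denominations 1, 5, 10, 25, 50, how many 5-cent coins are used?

Greedy: take as many of the largest coin as possible, then repeat with the remainder.
57 − 1×50→7 − 1×5→2 − 2×1→0
Count of 5: 1

1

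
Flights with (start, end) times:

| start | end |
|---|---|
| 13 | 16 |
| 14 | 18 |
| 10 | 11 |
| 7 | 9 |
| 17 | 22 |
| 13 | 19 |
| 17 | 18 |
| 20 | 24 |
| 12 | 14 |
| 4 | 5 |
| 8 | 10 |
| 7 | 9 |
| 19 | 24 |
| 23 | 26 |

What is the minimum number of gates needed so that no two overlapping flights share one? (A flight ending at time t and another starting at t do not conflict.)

The answer is the maximum number of intervals overlapping at any instant.
Events (time:±→running): 4:+→1 5:-→0 7:+→1 7:+→2 8:+→3 9:-→2 9:-→1 10:-→0 10:+→1 11:-→0 12:+→1 13:+→2 13:+→3 14:-→2 14:+→3 16:-→2 17:+→3 17:+→4 … peak 4.

4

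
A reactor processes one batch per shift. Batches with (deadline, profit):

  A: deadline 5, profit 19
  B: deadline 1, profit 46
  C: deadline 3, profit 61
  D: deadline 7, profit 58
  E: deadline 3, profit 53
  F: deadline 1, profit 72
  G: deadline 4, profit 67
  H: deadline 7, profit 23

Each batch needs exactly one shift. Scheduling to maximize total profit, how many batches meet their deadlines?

Take jobs in profit order; each goes to the latest open slot no later than its deadline.
By profit: F(d1,72), G(d4,67), C(d3,61), D(d7,58), E(d3,53), B(d1,46), H(d7,23), A(d5,19)
F→slot 1; G→slot 4; C→slot 3; D→slot 7; E→slot 2; B skipped; H→slot 6; A→slot 5.
7 of 8 scheduled.

7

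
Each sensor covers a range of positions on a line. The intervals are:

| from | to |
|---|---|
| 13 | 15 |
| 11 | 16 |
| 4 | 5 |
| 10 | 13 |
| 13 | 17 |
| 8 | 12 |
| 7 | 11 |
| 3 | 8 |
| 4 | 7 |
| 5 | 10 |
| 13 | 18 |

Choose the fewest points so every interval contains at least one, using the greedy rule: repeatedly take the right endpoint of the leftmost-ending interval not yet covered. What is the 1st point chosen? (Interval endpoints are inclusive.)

Sorted: [4,5] [4,7] [3,8] [5,10] [7,11] [8,12] [10,13] [13,15] [11,16] [13,17] [13,18]
{[4,5],[4,7],[3,8],[5,10]} hit by 5; {[7,11],[8,12],[10,13]} hit by 11; {[13,15],[11,16],[13,17],[13,18]} hit by 15.
Points: 5, 11, 15 (3 total).

5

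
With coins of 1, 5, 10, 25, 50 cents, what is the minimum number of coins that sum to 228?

228 − 4×50→28 − 1×25→3 − 3×1→0
Total coins = 4 + 1 + 3 = 8

8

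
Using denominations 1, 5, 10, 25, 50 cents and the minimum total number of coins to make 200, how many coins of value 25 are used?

0

200 = 4×50
Count of 25: 0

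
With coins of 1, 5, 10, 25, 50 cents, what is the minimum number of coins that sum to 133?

7

Greedy: take as many of the largest coin as possible, then repeat with the remainder.
133 = 2×50 + 1×25 + 1×5 + 3×1
Total coins = 2 + 1 + 1 + 3 = 7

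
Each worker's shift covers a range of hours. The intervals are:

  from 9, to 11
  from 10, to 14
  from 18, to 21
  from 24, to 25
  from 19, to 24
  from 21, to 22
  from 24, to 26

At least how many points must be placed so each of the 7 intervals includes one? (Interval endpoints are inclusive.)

Sort by right endpoint; whenever an interval is uncovered, place a point at its right end.
By right end: [9,11]  [10,14]  [18,21]  [21,22]  [19,24]  [24,25]  [24,26]
[9,11] uncovered → point at 11; [18,21] uncovered → point at 21; [24,25] uncovered → point at 25.
Points: 11, 21, 25 (3 total).

3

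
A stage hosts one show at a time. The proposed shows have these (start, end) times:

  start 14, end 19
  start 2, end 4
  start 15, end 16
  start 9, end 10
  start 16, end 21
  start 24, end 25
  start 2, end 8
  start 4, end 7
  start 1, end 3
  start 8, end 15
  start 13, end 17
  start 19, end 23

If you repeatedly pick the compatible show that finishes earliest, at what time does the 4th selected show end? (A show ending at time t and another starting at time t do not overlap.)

Order by finish time; keep every interval that doesn't clash with the previous kept one.
Sorted by end: (1,3)  (2,4)  (4,7)  (2,8)  (9,10)  (8,15)  (15,16)  (13,17)  (14,19)  (16,21)  (19,23)  (24,25)
take (1,3); skip (2,4); take (4,7); take (9,10); take (15,16); skip (13,17); take (16,21); take (24,25).
Selected: (1,3) (4,7) (9,10) (15,16) (16,21) (24,25)

16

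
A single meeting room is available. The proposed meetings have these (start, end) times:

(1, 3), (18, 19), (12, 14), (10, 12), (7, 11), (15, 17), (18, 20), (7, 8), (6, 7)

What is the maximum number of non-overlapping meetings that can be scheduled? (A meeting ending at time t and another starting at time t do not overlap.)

Sorted by end: (1,3)  (6,7)  (7,8)  (7,11)  (10,12)  (12,14)  (15,17)  (18,19)  (18,20)
take (1,3); take (6,7); take (7,8); skip (7,11); take (10,12); take (12,14); take (15,17); take (18,19).
Selected 7 meetings.

7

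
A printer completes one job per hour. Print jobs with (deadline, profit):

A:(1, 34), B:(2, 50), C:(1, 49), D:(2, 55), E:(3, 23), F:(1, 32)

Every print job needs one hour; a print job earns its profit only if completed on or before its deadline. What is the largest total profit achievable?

128

Sort by profit descending; place each in the latest free slot ≤ its deadline.
Profit order: D=55 B=50 C=49 A=34 F=32 E=23
Assign: D→slot 2, B→slot 1, C skipped, A skipped, F skipped, E→slot 3.
Slots: [1:B] [2:D] [3:E]
Profit = 50 + 55 + 23 = 128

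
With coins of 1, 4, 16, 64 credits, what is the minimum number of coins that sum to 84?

84 = 1×64 + 1×16 + 1×4
Total coins = 1 + 1 + 1 = 3

3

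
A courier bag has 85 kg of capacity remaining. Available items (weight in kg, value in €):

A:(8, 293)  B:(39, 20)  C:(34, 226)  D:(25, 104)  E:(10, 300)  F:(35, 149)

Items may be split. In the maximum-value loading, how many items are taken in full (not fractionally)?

3

Sort by value per unit weight and fill in that order.
Order: A (293/8=36.62) > E (300/10=30.00) > C (226/34=6.65) > F (149/35=4.26) > D (104/25=4.16) > B (20/39=0.51)
Fill: take A (8 @ 293) → take E (10 @ 300) → take C (34 @ 226) → take 33/35 of F → 140.49; 85/85 used.
3 item(s) taken whole; one partial (take 33/35 of F).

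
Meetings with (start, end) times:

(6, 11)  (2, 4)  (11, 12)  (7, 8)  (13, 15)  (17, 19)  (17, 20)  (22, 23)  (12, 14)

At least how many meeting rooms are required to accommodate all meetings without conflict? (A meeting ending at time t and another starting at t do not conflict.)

2

Count concurrent intervals with a sweep; the peak is the room count.
Events (time:±→running): 2:+→1 4:-→0 6:+→1 7:+→2 … peak 2.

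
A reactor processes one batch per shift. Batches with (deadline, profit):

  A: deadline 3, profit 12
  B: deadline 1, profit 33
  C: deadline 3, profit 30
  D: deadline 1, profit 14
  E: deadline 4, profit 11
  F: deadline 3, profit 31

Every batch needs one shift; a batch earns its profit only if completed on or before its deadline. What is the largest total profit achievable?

Profit order: B=33 F=31 C=30 D=14 A=12 E=11
Assign: B→slot 1, F→slot 3, C→slot 2, D skipped, A skipped, E→slot 4.
Slots: [1:B] [2:C] [3:F] [4:E]
Profit = 33 + 30 + 31 + 11 = 105

105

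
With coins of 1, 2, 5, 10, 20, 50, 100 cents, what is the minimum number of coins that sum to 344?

344 = 3×100 + 2×20 + 2×2
Total coins = 3 + 2 + 2 = 7

7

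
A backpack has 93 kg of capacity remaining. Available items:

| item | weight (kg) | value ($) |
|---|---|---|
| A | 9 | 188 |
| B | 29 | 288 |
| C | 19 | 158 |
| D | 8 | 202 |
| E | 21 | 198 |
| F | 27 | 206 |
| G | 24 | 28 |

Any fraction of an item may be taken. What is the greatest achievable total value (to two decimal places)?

1087.41

Greedy by value/weight ratio, highest first.
Order: D (202/8=25.25) > A (188/9=20.89) > B (288/29=9.93) > E (198/21=9.43) > C (158/19=8.32) > F (206/27=7.63) > G (28/24=1.17)
Fill: take D (8 @ 202) → take A (9 @ 188) → take B (29 @ 288) → take E (21 @ 198) → take C (19 @ 158) → take 7/27 of F → 53.41; 93/93 used.
Total value = 1087.41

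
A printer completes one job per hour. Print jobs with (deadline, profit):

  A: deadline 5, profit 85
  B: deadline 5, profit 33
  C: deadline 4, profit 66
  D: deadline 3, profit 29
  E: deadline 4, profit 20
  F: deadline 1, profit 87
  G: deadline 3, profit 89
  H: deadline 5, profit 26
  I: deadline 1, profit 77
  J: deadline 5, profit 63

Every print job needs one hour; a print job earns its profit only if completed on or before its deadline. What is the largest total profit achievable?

390

Sort by profit descending; place each in the latest free slot ≤ its deadline.
Profit order: G=89 F=87 A=85 I=77 C=66 J=63 B=33 D=29 H=26 E=20
Assign: G→slot 3, F→slot 1, A→slot 5, I skipped, C→slot 4, J→slot 2, B skipped, D skipped, H skipped, E skipped.
Slots: [1:F] [2:J] [3:G] [4:C] [5:A]
Profit = 87 + 63 + 89 + 66 + 85 = 390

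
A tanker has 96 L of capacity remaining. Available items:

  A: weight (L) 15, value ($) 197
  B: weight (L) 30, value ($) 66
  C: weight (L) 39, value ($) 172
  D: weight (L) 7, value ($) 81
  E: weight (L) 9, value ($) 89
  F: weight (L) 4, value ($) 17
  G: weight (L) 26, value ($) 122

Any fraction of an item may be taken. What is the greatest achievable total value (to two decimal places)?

Greedy by value/weight ratio, highest first.
Ratios (sorted): A 13.13, D 11.57, E 9.89, G 4.69, C 4.41, F 4.25, B 2.20
take A (15 @ 197); take D (7 @ 81); take E (9 @ 89); take G (26 @ 122); take C (39 @ 172). Capacity used 96/96.
Total value = 661.00

661.00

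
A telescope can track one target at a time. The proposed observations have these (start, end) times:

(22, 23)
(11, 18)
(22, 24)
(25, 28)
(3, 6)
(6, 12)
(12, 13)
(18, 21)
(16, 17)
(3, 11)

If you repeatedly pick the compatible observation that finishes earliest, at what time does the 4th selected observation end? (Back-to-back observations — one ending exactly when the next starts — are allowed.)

Greedy by earliest finish: after sorting by end time, pick each interval compatible with the last pick.
By end time: (3,6), (3,11), (6,12), (12,13), (16,17), (11,18), (18,21), (22,23), (22,24), (25,28).
Pick (3,6); next start ≥ 6 → (6,12); next start ≥ 12 → (12,13); next start ≥ 13 → (16,17); next start ≥ 17 → (18,21); next start ≥ 21 → (22,23); next start ≥ 23 → (25,28).
Selected: (3,6) (6,12) (12,13) (16,17) (18,21) (22,23) (25,28)

17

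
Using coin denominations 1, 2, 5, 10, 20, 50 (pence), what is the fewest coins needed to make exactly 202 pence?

202 − 4×50→2 − 1×2→0
Total coins = 4 + 1 = 5

5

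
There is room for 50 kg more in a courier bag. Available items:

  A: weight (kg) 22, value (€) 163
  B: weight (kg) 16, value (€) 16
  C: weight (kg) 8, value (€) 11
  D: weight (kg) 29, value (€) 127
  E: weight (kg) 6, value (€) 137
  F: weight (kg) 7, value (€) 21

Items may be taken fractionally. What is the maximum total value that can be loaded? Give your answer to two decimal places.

Sort by value per unit weight and fill in that order.
Ratios (sorted): E 22.83, A 7.41, D 4.38, F 3.00, C 1.38, B 1.00
take E (6 @ 137); take A (22 @ 163); take 22/29 of D → 96.34. Capacity used 50/50.
Total value = 396.34

396.34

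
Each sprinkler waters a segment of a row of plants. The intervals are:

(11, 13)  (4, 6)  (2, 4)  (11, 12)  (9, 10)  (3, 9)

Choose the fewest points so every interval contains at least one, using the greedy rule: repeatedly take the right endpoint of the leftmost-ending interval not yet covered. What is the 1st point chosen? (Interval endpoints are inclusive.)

4

Sorted: [2,4] [4,6] [3,9] [9,10] [11,12] [11,13]
{[2,4],[4,6],[3,9]} hit by 4; {[9,10]} hit by 10; {[11,12],[11,13]} hit by 12.
Points: 4, 10, 12 (3 total).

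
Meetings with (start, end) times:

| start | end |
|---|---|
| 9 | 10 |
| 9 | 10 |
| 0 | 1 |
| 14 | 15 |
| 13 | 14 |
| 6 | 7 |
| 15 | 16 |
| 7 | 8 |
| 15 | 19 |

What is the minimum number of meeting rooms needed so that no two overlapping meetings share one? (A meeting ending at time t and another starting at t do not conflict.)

Events (time:±→running): 0:+→1 1:-→0 6:+→1 7:-→0 7:+→1 8:-→0 9:+→1 9:+→2 … peak 2.

2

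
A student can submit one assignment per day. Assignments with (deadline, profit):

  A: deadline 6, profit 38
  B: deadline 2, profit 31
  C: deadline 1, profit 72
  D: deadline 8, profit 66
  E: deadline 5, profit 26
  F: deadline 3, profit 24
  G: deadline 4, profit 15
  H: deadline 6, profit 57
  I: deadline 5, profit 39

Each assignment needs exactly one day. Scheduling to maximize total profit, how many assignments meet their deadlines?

Profit order: C=72 D=66 H=57 I=39 A=38 B=31 E=26 F=24 G=15
Assign: C→slot 1, D→slot 8, H→slot 6, I→slot 5, A→slot 4, B→slot 2, E→slot 3, F skipped, G skipped.
Slots: [1:C] [2:B] [3:E] [4:A] [5:I] [6:H] [8:D]
7 of 9 scheduled.

7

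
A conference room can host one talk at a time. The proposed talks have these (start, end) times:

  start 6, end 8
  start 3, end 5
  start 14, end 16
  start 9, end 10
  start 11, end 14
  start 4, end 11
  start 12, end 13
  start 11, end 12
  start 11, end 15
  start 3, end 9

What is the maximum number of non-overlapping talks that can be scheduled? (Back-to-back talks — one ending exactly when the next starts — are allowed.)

Greedy by earliest finish: after sorting by end time, pick each interval compatible with the last pick.
Sorted by end: (3,5)  (6,8)  (3,9)  (9,10)  (4,11)  (11,12)  (12,13)  (11,14)  (11,15)  (14,16)
take (3,5); take (6,8); skip (3,9); take (9,10); take (11,12); take (12,13); skip (11,14); take (14,16).
Selected 6 talks.

6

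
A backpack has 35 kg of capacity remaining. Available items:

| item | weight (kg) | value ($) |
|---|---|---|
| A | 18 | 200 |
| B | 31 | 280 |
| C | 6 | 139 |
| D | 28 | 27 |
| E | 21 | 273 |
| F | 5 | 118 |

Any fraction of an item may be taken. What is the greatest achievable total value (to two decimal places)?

Greedy by value/weight ratio, highest first.
Ratios (sorted): F 23.60, C 23.17, E 13.00, A 11.11, B 9.03, D 0.96
take F (5 @ 118); take C (6 @ 139); take E (21 @ 273); take 3/18 of A → 33.33. Capacity used 35/35.
Total value = 563.33

563.33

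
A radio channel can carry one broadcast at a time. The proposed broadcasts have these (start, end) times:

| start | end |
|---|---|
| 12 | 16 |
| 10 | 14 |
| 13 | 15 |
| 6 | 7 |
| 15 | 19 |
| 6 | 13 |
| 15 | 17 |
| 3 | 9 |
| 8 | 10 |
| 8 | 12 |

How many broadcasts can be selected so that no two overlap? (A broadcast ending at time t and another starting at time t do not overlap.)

Greedy by earliest finish: after sorting by end time, pick each interval compatible with the last pick.
Sorted by end: (6,7)  (3,9)  (8,10)  (8,12)  (6,13)  (10,14)  (13,15)  (12,16)  (15,17)  (15,19)
take (6,7); skip (3,9); take (8,10); skip (8,12); take (10,14); skip (13,15); take (15,17); skip (15,19).
Selected 4 broadcasts.

4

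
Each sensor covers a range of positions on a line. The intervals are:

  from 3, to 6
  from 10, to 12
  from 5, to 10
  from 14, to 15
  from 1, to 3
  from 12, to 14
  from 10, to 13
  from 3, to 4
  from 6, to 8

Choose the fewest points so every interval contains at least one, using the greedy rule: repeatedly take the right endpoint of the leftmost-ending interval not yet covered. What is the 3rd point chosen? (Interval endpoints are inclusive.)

Sort by right endpoint; whenever an interval is uncovered, place a point at its right end.
Sorted: [1,3] [3,4] [3,6] [6,8] [5,10] [10,12] [10,13] [12,14] [14,15]
{[1,3],[3,4],[3,6]} hit by 3; {[6,8],[5,10]} hit by 8; {[10,12],[10,13],[12,14]} hit by 12; {[14,15]} hit by 15.
Points: 3, 8, 12, 15 (4 total).

12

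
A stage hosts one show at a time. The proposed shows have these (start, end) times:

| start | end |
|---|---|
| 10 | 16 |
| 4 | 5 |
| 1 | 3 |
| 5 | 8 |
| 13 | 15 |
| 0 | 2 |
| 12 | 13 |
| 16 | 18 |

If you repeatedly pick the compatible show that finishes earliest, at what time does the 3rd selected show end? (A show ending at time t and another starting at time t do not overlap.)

8

Order by finish time; keep every interval that doesn't clash with the previous kept one.
Sorted by end: (0,2)  (1,3)  (4,5)  (5,8)  (12,13)  (13,15)  (10,16)  (16,18)
take (0,2); skip (1,3); take (4,5); take (5,8); take (12,13); take (13,15); take (16,18).
Selected: (0,2) (4,5) (5,8) (12,13) (13,15) (16,18)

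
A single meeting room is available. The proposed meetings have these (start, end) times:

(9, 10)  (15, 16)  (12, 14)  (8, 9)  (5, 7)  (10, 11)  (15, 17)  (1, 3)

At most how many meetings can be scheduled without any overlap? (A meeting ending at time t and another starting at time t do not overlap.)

Order by finish time; keep every interval that doesn't clash with the previous kept one.
Sorted by end: (1,3)  (5,7)  (8,9)  (9,10)  (10,11)  (12,14)  (15,16)  (15,17)
take (1,3); take (5,7); take (8,9); take (9,10); take (10,11); take (12,14); take (15,16).
Selected 7 meetings.

7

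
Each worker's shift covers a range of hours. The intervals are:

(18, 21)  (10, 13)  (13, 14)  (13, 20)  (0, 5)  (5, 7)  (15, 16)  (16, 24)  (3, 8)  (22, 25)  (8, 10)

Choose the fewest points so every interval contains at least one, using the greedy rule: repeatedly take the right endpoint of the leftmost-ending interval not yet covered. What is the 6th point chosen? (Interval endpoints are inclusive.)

Sort by right endpoint; whenever an interval is uncovered, place a point at its right end.
Sorted: [0,5] [5,7] [3,8] [8,10] [10,13] [13,14] [15,16] [13,20] [18,21] [16,24] [22,25]
{[0,5],[5,7],[3,8]} hit by 5; {[8,10],[10,13]} hit by 10; {[13,14]} hit by 14; {[15,16],[13,20]} hit by 16; {[18,21],[16,24]} hit by 21; {[22,25]} hit by 25.
Points: 5, 10, 14, 16, 21, 25 (6 total).

25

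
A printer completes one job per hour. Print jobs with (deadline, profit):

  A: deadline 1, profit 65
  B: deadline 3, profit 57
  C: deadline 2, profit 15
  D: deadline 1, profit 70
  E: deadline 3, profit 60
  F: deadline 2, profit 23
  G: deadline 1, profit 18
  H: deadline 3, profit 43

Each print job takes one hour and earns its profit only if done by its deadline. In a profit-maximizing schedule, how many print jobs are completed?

Profit order: D=70 A=65 E=60 B=57 H=43 F=23 G=18 C=15
Assign: D→slot 1, A skipped, E→slot 3, B→slot 2, H skipped, F skipped, G skipped, C skipped.
Slots: [1:D] [2:B] [3:E]
3 of 8 scheduled.

3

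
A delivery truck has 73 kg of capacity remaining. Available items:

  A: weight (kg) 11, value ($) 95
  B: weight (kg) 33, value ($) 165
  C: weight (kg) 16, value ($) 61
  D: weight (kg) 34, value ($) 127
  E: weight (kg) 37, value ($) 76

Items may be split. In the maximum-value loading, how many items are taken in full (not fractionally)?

3

Ratios (sorted): A 8.64, B 5.00, C 3.81, D 3.74, E 2.05
take A (11 @ 95); take B (33 @ 165); take C (16 @ 61); take 13/34 of D → 48.56. Capacity used 73/73.
3 item(s) taken whole; one partial (take 13/34 of D).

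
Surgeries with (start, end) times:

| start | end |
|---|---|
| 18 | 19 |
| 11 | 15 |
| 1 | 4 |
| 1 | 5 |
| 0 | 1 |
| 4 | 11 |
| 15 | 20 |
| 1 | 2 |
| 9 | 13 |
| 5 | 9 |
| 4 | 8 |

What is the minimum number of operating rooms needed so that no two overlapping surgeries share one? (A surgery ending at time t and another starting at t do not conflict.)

The answer is the maximum number of intervals overlapping at any instant.
Events (time:±→running): 0:+→1 1:-→0 1:+→1 1:+→2 1:+→3 … peak 3.

3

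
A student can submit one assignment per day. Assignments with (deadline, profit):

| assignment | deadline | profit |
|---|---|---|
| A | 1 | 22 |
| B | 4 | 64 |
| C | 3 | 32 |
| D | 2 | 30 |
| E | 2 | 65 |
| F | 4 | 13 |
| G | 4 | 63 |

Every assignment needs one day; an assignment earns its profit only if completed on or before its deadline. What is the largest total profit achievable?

224

Profit order: E=65 B=64 G=63 C=32 D=30 A=22 F=13
Assign: E→slot 2, B→slot 4, G→slot 3, C→slot 1, D skipped, A skipped, F skipped.
Slots: [1:C] [2:E] [3:G] [4:B]
Profit = 32 + 65 + 63 + 64 = 224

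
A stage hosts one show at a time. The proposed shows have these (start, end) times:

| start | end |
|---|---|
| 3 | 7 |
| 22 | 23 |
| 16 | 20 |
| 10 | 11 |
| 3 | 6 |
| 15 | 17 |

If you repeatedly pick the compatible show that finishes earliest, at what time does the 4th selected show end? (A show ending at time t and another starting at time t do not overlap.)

Greedy by earliest finish: after sorting by end time, pick each interval compatible with the last pick.
Sorted by end: (3,6)  (3,7)  (10,11)  (15,17)  (16,20)  (22,23)
take (3,6); take (10,11); take (15,17); take (22,23).
Selected: (3,6) (10,11) (15,17) (22,23)

23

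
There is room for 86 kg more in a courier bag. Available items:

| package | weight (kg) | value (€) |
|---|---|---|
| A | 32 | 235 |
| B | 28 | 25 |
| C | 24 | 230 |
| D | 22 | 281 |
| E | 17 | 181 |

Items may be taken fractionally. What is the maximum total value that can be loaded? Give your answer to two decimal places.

Sort by value per unit weight and fill in that order.
Ratios (sorted): D 12.77, E 10.65, C 9.58, A 7.34, B 0.89
take D (22 @ 281); take E (17 @ 181); take C (24 @ 230); take 23/32 of A → 168.91. Capacity used 86/86.
Total value = 860.91

860.91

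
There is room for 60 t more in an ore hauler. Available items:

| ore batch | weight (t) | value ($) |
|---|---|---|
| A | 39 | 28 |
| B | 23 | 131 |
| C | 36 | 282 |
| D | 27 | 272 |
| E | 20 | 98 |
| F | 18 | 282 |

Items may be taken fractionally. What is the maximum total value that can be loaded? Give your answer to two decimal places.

671.50

Ratios (sorted): F 15.67, D 10.07, C 7.83, B 5.70, E 4.90, A 0.72
take F (18 @ 282); take D (27 @ 272); take 15/36 of C → 117.50. Capacity used 60/60.
Total value = 671.50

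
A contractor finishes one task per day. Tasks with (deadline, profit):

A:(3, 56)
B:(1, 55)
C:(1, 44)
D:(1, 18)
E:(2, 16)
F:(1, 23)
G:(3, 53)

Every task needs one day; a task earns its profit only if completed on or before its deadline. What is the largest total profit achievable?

164

Take jobs in profit order; each goes to the latest open slot no later than its deadline.
By profit: A(d3,56), B(d1,55), G(d3,53), C(d1,44), F(d1,23), D(d1,18), E(d2,16)
A→slot 3; B→slot 1; G→slot 2; C skipped; F skipped; D skipped; E skipped.
Profit = 55 + 53 + 56 = 164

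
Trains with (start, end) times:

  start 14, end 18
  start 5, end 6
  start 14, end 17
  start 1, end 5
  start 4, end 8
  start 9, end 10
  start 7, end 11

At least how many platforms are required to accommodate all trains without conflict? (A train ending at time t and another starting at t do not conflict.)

Count concurrent intervals with a sweep; the peak is the room count.
starts: [1, 4, 5, 7, 9, 14, 14]
ends:   [5, 6, 8, 10, 11, 17, 18]
s1→1 s4→2  — peak 2.

2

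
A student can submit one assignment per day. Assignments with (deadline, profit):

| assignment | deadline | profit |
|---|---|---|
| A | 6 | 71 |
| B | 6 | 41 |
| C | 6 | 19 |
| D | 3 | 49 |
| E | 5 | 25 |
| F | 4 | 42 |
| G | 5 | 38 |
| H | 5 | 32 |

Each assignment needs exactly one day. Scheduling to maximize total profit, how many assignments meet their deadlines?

6

Profit order: A=71 D=49 F=42 B=41 G=38 H=32 E=25 C=19
Assign: A→slot 6, D→slot 3, F→slot 4, B→slot 5, G→slot 2, H→slot 1, E skipped, C skipped.
Slots: [1:H] [2:G] [3:D] [4:F] [5:B] [6:A]
6 of 8 scheduled.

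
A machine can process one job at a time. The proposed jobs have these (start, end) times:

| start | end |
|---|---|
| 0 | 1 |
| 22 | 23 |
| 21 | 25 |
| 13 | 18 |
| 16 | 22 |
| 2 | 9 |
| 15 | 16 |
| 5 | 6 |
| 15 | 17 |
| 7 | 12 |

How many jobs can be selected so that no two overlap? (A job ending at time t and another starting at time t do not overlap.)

By end time: (0,1), (5,6), (2,9), (7,12), (15,16), (15,17), (13,18), (16,22), (22,23), (21,25).
Pick (0,1); next start ≥ 1 → (5,6); next start ≥ 6 → (7,12); next start ≥ 12 → (15,16); next start ≥ 16 → (16,22); next start ≥ 22 → (22,23).
Selected 6 jobs.

6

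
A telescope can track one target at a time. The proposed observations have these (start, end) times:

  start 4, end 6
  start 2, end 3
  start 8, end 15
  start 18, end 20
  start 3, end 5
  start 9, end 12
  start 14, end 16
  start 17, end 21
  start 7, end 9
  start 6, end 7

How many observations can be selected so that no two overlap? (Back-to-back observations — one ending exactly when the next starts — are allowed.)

7

Sort by end time and greedily take each interval whose start is ≥ the last chosen end.
Sorted by end: (2,3)  (3,5)  (4,6)  (6,7)  (7,9)  (9,12)  (8,15)  (14,16)  (18,20)  (17,21)
take (2,3); take (3,5); take (6,7); take (7,9); take (9,12); take (14,16); take (18,20); skip (17,21).
Selected 7 observations.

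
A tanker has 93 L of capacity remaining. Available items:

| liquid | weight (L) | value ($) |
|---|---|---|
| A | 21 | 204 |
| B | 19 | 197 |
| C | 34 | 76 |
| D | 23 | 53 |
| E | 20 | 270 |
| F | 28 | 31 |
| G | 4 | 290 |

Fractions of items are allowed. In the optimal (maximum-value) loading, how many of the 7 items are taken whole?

5

Ratios (sorted): G 72.50, E 13.50, B 10.37, A 9.71, D 2.30, C 2.24, F 1.11
take G (4 @ 290); take E (20 @ 270); take B (19 @ 197); take A (21 @ 204); take D (23 @ 53); take 6/34 of C → 13.41. Capacity used 93/93.
5 item(s) taken whole; one partial (take 6/34 of C).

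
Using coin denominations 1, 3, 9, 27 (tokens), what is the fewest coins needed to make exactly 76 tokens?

76 − 2×27→22 − 2×9→4 − 1×3→1 − 1×1→0
Total coins = 2 + 2 + 1 + 1 = 6

6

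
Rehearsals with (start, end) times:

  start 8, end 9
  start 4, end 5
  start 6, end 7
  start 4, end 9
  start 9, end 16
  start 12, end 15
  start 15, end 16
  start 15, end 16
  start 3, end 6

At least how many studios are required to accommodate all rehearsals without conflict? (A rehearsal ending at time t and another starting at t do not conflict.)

Events (time:±→running): 3:+→1 4:+→2 4:+→3 … peak 3.

3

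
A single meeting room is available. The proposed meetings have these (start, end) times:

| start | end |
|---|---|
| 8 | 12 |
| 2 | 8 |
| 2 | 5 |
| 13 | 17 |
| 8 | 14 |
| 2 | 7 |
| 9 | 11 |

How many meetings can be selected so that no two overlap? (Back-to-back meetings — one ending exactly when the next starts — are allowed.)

Sorted by end: (2,5)  (2,7)  (2,8)  (9,11)  (8,12)  (8,14)  (13,17)
take (2,5); skip (2,8); take (9,11); skip (8,12); skip (8,14); take (13,17).
Selected 3 meetings.

3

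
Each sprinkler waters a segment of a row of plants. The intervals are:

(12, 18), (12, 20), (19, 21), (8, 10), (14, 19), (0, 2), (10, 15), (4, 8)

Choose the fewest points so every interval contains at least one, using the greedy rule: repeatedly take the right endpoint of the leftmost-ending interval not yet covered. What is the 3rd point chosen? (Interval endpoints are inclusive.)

15

Process intervals by earliest right end; each time one isn't hit yet, stab at its right endpoint.
By right end: [0,2]  [4,8]  [8,10]  [10,15]  [12,18]  [14,19]  [12,20]  [19,21]
[0,2] uncovered → point at 2; [4,8] uncovered → point at 8; [10,15] uncovered → point at 15; [19,21] uncovered → point at 21.
Points: 2, 8, 15, 21 (4 total).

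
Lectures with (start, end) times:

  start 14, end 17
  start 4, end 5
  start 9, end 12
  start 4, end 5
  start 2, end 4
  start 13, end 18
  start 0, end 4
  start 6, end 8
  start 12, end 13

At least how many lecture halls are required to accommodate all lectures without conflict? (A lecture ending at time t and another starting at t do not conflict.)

2

Count concurrent intervals with a sweep; the peak is the room count.
Events (time:±→running): 0:+→1 2:+→2 … peak 2.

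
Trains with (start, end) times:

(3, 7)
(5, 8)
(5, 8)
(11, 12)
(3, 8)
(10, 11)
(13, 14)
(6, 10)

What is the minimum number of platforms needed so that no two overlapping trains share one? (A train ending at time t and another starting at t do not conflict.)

5

starts: [3, 3, 5, 5, 6, 10, 11, 13]
ends:   [7, 8, 8, 8, 10, 11, 12, 14]
s3→1 s3→2 s5→3 s5→4 s6→5  — peak 5.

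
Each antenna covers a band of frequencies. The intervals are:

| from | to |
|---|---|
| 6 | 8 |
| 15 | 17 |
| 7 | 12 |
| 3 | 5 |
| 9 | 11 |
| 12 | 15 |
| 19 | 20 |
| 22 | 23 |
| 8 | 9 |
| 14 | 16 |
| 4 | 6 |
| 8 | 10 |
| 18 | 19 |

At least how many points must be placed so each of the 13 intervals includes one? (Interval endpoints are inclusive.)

Process intervals by earliest right end; each time one isn't hit yet, stab at its right endpoint.
By right end: [3,5]  [4,6]  [6,8]  [8,9]  [8,10]  [9,11]  [7,12]  [12,15]  [14,16]  [15,17]  [18,19]  [19,20]  [22,23]
[3,5] uncovered → point at 5; [6,8] uncovered → point at 8; [9,11] uncovered → point at 11; [12,15] uncovered → point at 15; [18,19] uncovered → point at 19; [22,23] uncovered → point at 23.
Points: 5, 8, 11, 15, 19, 23 (6 total).

6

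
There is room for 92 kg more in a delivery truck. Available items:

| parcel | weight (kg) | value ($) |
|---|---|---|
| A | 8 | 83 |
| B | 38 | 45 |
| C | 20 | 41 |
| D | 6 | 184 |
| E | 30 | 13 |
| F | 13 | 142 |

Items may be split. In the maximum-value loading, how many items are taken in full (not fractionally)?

Greedy by value/weight ratio, highest first.
Order: D (184/6=30.67) > F (142/13=10.92) > A (83/8=10.38) > C (41/20=2.05) > B (45/38=1.18) > E (13/30=0.43)
Fill: take D (6 @ 184) → take F (13 @ 142) → take A (8 @ 83) → take C (20 @ 41) → take B (38 @ 45) → take 7/30 of E → 3.03; 92/92 used.
5 item(s) taken whole; one partial (take 7/30 of E).

5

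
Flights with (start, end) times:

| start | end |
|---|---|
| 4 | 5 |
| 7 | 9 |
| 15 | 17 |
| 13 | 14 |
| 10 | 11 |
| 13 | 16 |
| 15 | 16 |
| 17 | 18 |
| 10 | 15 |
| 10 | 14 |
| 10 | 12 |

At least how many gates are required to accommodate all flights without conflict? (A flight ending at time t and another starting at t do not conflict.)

starts: [4, 7, 10, 10, 10, 10, 13, 13, 15, 15, 17]
ends:   [5, 9, 11, 12, 14, 14, 15, 16, 16, 17, 18]
s4→1 e5→0 s7→1 e9→0 s10→1 s10→2 s10→3 s10→4  — peak 4.

4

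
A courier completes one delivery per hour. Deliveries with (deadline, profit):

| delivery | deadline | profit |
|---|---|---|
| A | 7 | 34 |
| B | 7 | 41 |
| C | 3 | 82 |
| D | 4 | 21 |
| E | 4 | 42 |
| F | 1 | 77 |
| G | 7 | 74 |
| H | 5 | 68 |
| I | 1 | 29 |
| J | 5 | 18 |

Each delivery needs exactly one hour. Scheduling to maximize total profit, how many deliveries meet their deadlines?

By profit: C(d3,82), F(d1,77), G(d7,74), H(d5,68), E(d4,42), B(d7,41), A(d7,34), I(d1,29), D(d4,21), J(d5,18)
C→slot 3; F→slot 1; G→slot 7; H→slot 5; E→slot 4; B→slot 6; A→slot 2; I skipped; D skipped; J skipped.
7 of 10 scheduled.

7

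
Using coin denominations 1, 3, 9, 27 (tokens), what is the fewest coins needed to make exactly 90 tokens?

90 = 3×27 + 1×9
Total coins = 3 + 1 = 4

4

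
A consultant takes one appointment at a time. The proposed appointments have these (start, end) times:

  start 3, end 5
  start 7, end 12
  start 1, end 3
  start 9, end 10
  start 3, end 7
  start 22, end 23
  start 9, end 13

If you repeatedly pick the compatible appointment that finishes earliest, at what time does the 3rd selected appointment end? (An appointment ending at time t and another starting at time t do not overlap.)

10

Order by finish time; keep every interval that doesn't clash with the previous kept one.
By end time: (1,3), (3,5), (3,7), (9,10), (7,12), (9,13), (22,23).
Pick (1,3); next start ≥ 3 → (3,5); next start ≥ 5 → (9,10); next start ≥ 10 → (22,23).
Selected: (1,3) (3,5) (9,10) (22,23)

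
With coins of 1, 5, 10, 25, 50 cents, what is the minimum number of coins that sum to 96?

5

96 = 1×50 + 1×25 + 2×10 + 1×1
Total coins = 1 + 1 + 2 + 1 = 5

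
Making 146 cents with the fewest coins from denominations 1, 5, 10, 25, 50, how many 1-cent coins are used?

Greedy: take as many of the largest coin as possible, then repeat with the remainder.
146 = 2×50 + 1×25 + 2×10 + 1×1
Count of 1: 1

1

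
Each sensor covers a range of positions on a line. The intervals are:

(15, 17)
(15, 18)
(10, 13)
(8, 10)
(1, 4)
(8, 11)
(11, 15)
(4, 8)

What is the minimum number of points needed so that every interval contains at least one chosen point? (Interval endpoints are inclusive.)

3

Sort by right endpoint; whenever an interval is uncovered, place a point at its right end.
Sorted: [1,4] [4,8] [8,10] [8,11] [10,13] [11,15] [15,17] [15,18]
{[1,4],[4,8]} hit by 4; {[8,10],[8,11],[10,13]} hit by 10; {[11,15],[15,17],[15,18]} hit by 15.
Points: 4, 10, 15 (3 total).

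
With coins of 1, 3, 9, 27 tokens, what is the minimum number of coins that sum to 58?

58 − 2×27→4 − 1×3→1 − 1×1→0
Total coins = 2 + 1 + 1 = 4

4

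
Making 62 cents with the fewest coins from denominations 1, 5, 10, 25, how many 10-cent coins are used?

1

62 = 2×25 + 1×10 + 2×1
Count of 10: 1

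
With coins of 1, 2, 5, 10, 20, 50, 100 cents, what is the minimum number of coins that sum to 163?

5

Use the largest denomination that fits, subtract, and repeat.
163 = 1×100 + 1×50 + 1×10 + 1×2 + 1×1
Total coins = 1 + 1 + 1 + 1 + 1 = 5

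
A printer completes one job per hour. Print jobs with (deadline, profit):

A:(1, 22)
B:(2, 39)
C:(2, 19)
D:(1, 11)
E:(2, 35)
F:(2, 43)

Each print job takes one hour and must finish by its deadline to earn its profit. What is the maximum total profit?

82

Profit order: F=43 B=39 E=35 A=22 C=19 D=11
Assign: F→slot 2, B→slot 1, E skipped, A skipped, C skipped, D skipped.
Slots: [1:B] [2:F]
Profit = 39 + 43 = 82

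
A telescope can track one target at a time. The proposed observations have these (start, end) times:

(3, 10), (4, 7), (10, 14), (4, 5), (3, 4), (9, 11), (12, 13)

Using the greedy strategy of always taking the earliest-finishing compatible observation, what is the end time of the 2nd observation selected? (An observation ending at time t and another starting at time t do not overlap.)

5

Sorted by end: (3,4)  (4,5)  (4,7)  (3,10)  (9,11)  (12,13)  (10,14)
take (3,4); take (4,5); skip (4,7); skip (3,10); take (9,11); take (12,13); skip (10,14).
Selected: (3,4) (4,5) (9,11) (12,13)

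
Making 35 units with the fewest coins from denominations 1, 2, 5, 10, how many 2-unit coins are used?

0

Use the largest denomination that fits, subtract, and repeat.
35 = 3×10 + 1×5
Count of 2: 0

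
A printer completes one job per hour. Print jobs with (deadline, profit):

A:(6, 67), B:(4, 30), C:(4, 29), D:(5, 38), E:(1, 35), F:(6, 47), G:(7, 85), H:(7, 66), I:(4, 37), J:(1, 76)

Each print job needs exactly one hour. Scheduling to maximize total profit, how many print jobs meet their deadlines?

7

Sort by profit descending; place each in the latest free slot ≤ its deadline.
Profit order: G=85 J=76 A=67 H=66 F=47 D=38 I=37 E=35 B=30 C=29
Assign: G→slot 7, J→slot 1, A→slot 6, H→slot 5, F→slot 4, D→slot 3, I→slot 2, E skipped, B skipped, C skipped.
Slots: [1:J] [2:I] [3:D] [4:F] [5:H] [6:A] [7:G]
7 of 10 scheduled.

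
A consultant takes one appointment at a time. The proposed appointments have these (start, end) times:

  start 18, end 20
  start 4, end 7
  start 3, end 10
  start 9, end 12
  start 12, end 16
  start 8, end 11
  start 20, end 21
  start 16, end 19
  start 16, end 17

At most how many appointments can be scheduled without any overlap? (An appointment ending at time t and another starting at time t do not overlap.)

Order by finish time; keep every interval that doesn't clash with the previous kept one.
By end time: (4,7), (3,10), (8,11), (9,12), (12,16), (16,17), (16,19), (18,20), (20,21).
Pick (4,7); next start ≥ 7 → (8,11); next start ≥ 11 → (12,16); next start ≥ 16 → (16,17); next start ≥ 17 → (18,20); next start ≥ 20 → (20,21).
Selected 6 appointments.

6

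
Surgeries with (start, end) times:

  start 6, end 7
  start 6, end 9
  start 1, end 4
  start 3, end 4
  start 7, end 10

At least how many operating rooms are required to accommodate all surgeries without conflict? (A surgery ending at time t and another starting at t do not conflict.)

The answer is the maximum number of intervals overlapping at any instant.
Events (time:±→running): 1:+→1 3:+→2 … peak 2.

2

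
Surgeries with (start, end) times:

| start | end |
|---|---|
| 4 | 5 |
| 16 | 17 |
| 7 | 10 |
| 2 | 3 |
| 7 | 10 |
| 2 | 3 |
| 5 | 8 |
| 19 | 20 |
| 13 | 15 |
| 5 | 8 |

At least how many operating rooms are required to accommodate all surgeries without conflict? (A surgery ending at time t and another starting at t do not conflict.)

4

Count concurrent intervals with a sweep; the peak is the room count.
starts: [2, 2, 4, 5, 5, 7, 7, 13, 16, 19]
ends:   [3, 3, 5, 8, 8, 10, 10, 15, 17, 20]
s2→1 s2→2 e3→1 e3→0 s4→1 e5→0 s5→1 s5→2 s7→3 s7→4  — peak 4.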